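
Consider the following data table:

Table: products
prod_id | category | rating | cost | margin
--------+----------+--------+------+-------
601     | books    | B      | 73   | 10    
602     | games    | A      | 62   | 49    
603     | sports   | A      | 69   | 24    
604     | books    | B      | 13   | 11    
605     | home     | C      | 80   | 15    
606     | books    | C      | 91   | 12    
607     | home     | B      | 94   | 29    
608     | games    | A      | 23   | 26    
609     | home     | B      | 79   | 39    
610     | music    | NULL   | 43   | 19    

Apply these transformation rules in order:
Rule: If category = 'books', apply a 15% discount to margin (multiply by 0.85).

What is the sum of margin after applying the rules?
229.05

Step 1: Records with category = 'books' have total margin = 33
Step 2: Apply multiplier: 33 × 0.85 = 28.05
Step 3: Other records total: 201
Step 4: Final sum = 28.05 + 201 = 229.05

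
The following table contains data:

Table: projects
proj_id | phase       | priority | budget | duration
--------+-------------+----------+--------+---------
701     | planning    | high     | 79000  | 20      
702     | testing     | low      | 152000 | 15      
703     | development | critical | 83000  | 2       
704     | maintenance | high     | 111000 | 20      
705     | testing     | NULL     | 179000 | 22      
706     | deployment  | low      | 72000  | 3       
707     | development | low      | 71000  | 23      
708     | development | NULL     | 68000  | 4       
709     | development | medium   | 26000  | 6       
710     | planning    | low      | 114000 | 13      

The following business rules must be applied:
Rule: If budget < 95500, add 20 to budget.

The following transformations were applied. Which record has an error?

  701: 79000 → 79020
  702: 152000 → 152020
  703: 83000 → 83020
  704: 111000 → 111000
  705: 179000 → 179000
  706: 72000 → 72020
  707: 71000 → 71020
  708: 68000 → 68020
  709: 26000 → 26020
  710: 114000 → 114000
Record 702 has an error. The correct transformed value should be 152000, not 152020.

Step 1: Check each record against the rule
Step 2: Record 702 has budget = 152000
Step 3: Since 152000 >= 95500, the bonus should not have been applied
Step 4: Correct value = 152000, but claimed value = 152020
Conclusion: Record 702 has the error.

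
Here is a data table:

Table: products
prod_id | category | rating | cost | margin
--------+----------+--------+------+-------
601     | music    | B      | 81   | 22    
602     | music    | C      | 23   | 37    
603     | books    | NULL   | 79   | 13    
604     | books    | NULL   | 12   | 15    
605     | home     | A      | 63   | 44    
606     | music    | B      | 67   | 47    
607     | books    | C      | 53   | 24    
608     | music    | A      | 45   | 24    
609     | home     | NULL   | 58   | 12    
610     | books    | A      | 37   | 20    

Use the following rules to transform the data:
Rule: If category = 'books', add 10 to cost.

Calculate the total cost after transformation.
558

Step 1: Count records where category = 'books': 4
Step 2: Total bonus added: 4 × 10 = 40
Step 3: Original sum of cost: 518
Step 4: Final sum = 518 + 40 = 558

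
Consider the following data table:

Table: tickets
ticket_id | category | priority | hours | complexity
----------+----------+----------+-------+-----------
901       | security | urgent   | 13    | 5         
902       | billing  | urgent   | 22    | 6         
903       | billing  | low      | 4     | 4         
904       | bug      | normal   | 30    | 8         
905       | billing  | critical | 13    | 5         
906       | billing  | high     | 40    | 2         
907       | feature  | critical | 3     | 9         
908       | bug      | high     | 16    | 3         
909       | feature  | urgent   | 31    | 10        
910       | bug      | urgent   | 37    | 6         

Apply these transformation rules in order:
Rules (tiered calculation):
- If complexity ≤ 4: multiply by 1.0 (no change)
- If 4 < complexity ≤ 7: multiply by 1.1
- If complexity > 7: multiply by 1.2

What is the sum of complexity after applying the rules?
65.6

Step 1: Tier 1 (complexity ≤ 4): 3 records, sum = 9 × 1.0 = 9.0
Step 2: Tier 2 (4 < complexity ≤ 7): 4 records, sum = 22 × 1.1 = 24.2
Step 3: Tier 3 (complexity > 7): 3 records, sum = 27 × 1.2 = 32.4
Step 4: Final sum = 9.0 + 24.2 + 32.4 = 65.6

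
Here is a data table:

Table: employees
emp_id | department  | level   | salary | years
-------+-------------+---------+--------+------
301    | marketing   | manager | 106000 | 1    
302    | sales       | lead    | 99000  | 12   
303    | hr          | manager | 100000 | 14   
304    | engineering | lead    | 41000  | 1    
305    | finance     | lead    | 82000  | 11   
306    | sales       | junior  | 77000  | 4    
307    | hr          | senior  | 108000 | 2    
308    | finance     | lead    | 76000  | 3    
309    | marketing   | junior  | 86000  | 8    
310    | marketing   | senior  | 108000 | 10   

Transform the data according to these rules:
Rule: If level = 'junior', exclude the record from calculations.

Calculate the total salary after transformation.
720000

Step 1: Identify records where level = 'junior'
Step 2: The excluded records sum to 163000
Step 3: Original total salary = 883000
Step 4: Remaining total = 883000 - 163000 = 720000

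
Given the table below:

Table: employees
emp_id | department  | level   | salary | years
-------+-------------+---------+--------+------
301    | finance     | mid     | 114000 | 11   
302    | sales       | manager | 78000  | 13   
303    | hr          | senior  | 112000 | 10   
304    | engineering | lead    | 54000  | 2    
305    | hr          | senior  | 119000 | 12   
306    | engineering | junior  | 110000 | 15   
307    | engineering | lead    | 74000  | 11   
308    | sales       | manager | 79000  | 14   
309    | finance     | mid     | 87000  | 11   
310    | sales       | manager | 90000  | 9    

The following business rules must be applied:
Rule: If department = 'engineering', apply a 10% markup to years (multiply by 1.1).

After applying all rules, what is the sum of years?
110.8

Step 1: Records with department = 'engineering' have total years = 28
Step 2: Apply multiplier: 28 × 1.1 = 30.8
Step 3: Other records total: 80
Step 4: Final sum = 30.8 + 80 = 110.8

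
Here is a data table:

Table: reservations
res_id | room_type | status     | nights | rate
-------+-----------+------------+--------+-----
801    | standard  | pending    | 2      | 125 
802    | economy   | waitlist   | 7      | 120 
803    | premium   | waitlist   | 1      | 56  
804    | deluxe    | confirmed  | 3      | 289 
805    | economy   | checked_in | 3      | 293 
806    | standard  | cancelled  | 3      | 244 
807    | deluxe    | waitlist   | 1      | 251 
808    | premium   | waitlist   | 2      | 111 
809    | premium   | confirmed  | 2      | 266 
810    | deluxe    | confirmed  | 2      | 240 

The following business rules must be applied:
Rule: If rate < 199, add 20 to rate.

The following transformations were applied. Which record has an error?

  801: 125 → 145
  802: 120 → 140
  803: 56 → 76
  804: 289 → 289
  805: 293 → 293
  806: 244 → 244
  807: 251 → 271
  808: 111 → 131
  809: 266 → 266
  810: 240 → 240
Record 807 has an error. The correct transformed value should be 251, not 271.

Step 1: Check each record against the rule
Step 2: Record 807 has rate = 251
Step 3: Since 251 >= 199, the bonus should not have been applied
Step 4: Correct value = 251, but claimed value = 271
Conclusion: Record 807 has the error.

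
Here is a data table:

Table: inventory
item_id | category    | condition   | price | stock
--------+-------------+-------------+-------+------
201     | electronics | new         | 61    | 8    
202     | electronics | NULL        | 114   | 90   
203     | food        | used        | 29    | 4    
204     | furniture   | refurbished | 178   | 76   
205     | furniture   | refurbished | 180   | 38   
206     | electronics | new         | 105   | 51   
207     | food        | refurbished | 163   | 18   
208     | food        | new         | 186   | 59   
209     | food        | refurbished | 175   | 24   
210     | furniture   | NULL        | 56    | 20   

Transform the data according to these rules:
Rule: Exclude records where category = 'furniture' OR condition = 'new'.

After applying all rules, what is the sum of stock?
136

Step 1: Find records where category = 'furniture' OR condition = 'new'
Step 2: 6 records match, summing to 252
Step 3: Original sum: 388
Step 4: Remaining sum = 388 - 252 = 136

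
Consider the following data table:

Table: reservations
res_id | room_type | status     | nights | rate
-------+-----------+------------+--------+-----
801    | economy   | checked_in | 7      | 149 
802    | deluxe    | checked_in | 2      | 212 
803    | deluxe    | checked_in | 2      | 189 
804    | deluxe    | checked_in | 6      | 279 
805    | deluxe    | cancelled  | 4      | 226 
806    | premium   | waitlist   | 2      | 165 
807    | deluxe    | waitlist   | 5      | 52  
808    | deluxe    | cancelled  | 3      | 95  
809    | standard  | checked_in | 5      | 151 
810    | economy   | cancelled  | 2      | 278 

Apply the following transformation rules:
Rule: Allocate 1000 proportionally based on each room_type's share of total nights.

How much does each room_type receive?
deluxe: 578.95, economy: 236.84, premium: 52.63, standard: 131.58

Step 1: Calculate total nights = 38
Step 2: Calculate each room_type's proportion:
  deluxe: 22/38 = 57.89% → 578.95
  economy: 9/38 = 23.68% → 236.84
  premium: 2/38 = 5.26% → 52.63
  standard: 5/38 = 13.16% → 131.58
Step 3: Verify: sum of allocations ≈ 1000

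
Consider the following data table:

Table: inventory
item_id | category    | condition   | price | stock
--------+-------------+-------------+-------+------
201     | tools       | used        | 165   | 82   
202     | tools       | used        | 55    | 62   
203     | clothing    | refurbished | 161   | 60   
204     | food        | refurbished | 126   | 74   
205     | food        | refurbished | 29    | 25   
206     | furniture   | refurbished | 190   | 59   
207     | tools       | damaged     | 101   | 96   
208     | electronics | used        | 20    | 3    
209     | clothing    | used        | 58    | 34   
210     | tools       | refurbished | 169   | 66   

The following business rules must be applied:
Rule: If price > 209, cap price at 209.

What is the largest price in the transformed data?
190

Step 1: Original maximum price = 190
Step 2: Check cap of 209 against maximum
Step 3: No records exceed the cap (max 190 <= cap 209), so no capping applies
Step 4: Maximum after transformation = 190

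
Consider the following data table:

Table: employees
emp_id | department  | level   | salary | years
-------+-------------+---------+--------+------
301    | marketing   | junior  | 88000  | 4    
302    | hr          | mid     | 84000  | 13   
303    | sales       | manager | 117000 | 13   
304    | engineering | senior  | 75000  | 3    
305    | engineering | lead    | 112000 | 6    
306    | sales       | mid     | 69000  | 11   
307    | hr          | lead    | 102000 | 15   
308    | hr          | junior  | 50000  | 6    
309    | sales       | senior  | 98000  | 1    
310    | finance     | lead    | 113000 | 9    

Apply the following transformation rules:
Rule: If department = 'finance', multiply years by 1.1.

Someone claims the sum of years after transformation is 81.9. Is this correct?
Yes, the result is correct.

Step 1: Calculate the correct sum after transformation
Step 2: Apply multiplier 1.1 to records where department = 'finance'
Step 3: Correct result = 81.9
Step 4: Claimed result = 81.9
Step 5: 81.9 = 81.9 ✓
Conclusion: The claimed result is correct.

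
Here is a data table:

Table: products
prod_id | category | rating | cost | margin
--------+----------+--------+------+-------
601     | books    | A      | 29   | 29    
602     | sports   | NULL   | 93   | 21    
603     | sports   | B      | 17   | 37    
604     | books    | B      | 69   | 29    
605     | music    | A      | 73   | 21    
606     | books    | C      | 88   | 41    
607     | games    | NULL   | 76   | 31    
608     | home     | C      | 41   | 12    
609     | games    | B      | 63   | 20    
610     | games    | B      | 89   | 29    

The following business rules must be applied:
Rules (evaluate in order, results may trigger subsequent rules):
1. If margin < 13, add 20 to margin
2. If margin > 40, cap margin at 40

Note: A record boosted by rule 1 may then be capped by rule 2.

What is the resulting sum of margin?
289

Step 1: Apply rule 1 to records with margin < 13
  - 1 records get bonus of 20
  - Of these, 0 records then exceed 40 and get capped
Step 2: Apply rule 2 to records with margin > 40
  - 1 records (original) are capped
Step 3: Calculate final sum = 289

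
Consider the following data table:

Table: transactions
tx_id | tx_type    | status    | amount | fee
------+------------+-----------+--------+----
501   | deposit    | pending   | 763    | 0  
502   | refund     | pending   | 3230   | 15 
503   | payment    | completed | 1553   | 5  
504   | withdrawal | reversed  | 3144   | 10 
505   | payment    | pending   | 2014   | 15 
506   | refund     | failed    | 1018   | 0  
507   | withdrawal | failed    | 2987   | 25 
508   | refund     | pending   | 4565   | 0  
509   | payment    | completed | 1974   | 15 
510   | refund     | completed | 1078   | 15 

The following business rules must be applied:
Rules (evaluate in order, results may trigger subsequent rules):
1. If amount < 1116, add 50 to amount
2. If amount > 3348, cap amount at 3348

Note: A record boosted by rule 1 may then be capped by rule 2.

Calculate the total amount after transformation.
21259

Step 1: Apply rule 1 to records with amount < 1116
  - 3 records get bonus of 50
  - Of these, 0 records then exceed 3348 and get capped
Step 2: Apply rule 2 to records with amount > 3348
  - 1 records (original) are capped
Step 3: Calculate final sum = 21259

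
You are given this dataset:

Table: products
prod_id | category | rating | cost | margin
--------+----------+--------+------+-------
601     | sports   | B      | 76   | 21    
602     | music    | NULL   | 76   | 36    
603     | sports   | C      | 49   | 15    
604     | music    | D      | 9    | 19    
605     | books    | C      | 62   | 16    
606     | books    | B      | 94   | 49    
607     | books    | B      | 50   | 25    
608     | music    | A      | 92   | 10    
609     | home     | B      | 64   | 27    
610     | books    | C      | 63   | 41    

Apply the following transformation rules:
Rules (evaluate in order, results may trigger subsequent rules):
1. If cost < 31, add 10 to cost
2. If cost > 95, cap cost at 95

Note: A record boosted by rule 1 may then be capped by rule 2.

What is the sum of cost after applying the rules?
645

Step 1: Apply rule 1 to records with cost < 31
  - 1 records get bonus of 10
  - Of these, 0 records then exceed 95 and get capped
Step 2: Apply rule 2 to records with cost > 95
  - 0 records (original) are capped
Step 3: Calculate final sum = 645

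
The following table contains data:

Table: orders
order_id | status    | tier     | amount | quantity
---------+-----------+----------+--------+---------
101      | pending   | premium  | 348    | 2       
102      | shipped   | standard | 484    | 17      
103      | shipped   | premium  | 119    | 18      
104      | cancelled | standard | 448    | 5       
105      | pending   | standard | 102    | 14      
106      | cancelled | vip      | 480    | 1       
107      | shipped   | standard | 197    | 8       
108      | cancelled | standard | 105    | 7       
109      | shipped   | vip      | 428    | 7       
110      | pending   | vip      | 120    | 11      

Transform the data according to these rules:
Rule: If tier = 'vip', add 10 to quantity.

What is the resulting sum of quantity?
120

Step 1: Count records where tier = 'vip': 3
Step 2: Total bonus added: 3 × 10 = 30
Step 3: Original sum of quantity: 90
Step 4: Final sum = 90 + 30 = 120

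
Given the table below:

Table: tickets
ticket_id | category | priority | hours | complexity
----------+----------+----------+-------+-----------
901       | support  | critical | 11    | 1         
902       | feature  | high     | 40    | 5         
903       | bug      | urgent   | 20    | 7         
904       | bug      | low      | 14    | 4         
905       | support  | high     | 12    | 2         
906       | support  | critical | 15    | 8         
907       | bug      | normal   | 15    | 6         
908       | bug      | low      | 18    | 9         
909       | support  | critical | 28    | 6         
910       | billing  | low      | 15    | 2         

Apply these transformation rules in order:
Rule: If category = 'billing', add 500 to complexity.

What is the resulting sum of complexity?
550

Step 1: Count records where category = 'billing': 1
Step 2: Total bonus added: 1 × 500 = 500
Step 3: Original sum of complexity: 50
Step 4: Final sum = 50 + 500 = 550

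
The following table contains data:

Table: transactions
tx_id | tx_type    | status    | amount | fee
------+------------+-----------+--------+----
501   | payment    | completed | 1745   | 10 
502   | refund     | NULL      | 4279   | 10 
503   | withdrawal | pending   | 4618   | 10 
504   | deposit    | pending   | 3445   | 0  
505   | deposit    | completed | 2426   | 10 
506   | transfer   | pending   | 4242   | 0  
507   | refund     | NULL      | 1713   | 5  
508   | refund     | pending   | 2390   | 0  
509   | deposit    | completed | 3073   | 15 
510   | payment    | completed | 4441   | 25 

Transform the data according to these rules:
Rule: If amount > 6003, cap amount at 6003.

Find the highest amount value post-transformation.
4618

Step 1: Original maximum amount = 4618
Step 2: Check cap of 6003 against maximum
Step 3: No records exceed the cap (max 4618 <= cap 6003), so no capping applies
Step 4: Maximum after transformation = 4618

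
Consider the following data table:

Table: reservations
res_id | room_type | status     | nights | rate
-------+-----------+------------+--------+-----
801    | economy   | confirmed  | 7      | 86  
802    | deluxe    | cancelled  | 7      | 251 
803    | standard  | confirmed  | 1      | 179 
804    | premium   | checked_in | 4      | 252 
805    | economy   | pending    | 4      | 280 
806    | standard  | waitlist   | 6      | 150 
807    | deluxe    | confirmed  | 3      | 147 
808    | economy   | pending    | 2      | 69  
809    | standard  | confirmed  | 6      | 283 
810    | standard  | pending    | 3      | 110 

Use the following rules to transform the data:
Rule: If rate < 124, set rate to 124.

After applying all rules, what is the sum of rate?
1914

Step 1: 3 records have rate < 124
Step 2: These records originally summed to 265
Step 3: After setting to minimum: 3 × 124 = 372
Step 4: Unaffected records sum: 1542
Step 5: Final sum = 372 + 1542 = 1914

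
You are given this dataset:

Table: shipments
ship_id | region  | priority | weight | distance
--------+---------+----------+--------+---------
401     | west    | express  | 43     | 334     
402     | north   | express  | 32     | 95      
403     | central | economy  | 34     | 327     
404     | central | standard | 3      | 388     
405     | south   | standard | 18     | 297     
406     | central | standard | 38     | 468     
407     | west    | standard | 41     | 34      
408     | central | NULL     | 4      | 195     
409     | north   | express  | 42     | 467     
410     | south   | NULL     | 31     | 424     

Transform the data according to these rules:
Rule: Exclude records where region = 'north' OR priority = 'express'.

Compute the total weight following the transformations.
169

Step 1: Find records where region = 'north' OR priority = 'express'
Step 2: 3 records match, summing to 117
Step 3: Original sum: 286
Step 4: Remaining sum = 286 - 117 = 169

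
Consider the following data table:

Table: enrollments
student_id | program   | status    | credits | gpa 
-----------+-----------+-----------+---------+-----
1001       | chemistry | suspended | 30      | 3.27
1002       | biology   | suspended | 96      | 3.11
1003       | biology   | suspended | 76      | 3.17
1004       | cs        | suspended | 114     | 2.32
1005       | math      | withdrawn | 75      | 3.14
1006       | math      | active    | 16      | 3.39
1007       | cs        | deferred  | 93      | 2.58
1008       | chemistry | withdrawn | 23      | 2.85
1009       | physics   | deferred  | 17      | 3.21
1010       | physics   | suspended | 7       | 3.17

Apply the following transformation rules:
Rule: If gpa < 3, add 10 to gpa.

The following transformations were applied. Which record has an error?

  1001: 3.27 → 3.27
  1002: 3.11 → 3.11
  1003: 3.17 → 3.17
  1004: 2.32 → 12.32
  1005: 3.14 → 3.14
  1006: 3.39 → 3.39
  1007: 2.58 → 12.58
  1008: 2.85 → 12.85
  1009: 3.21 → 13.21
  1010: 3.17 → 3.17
Record 1009 has an error. The correct transformed value should be 3.21, not 13.21.

Step 1: Check each record against the rule
Step 2: Record 1009 has gpa = 3.21
Step 3: Since 3.21 >= 3, the bonus should not have been applied
Step 4: Correct value = 3.21, but claimed value = 13.21
Conclusion: Record 1009 has the error.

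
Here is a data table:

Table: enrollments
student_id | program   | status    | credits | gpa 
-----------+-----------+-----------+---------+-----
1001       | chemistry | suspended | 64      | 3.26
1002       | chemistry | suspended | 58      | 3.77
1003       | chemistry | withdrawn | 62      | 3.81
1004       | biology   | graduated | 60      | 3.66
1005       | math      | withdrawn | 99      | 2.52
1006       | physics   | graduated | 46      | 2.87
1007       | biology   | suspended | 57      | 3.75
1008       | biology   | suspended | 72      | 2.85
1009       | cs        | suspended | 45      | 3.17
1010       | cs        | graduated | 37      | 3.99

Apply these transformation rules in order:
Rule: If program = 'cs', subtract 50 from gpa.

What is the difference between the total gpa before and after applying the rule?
100.0

Step 1: Original sum of gpa = 33.65
Step 2: 2 records have program = 'cs'
Step 3: Each affected record changes by -50
Step 4: Total change = 2 × -50 = -100
Step 5: New sum = 33.65 + -100 = -66.35
Step 6: Difference = |-66.35 - 33.65| = 100.0
        (Sum decreased by 100.0)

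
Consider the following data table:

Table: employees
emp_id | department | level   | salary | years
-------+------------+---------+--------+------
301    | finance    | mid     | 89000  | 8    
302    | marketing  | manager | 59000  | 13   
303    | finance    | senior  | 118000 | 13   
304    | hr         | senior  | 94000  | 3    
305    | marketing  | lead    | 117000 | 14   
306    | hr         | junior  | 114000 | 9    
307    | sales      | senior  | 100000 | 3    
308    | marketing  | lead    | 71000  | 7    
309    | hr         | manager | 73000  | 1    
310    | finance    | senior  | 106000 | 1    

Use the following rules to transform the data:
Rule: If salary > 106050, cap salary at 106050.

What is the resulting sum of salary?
910150

Step 1: 3 records have salary > 106050
Step 2: These records originally summed to 349000
Step 3: After capping: 3 × 106050 = 318150
Step 4: Unaffected records sum: 592000
Step 5: Final sum = 318150 + 592000 = 910150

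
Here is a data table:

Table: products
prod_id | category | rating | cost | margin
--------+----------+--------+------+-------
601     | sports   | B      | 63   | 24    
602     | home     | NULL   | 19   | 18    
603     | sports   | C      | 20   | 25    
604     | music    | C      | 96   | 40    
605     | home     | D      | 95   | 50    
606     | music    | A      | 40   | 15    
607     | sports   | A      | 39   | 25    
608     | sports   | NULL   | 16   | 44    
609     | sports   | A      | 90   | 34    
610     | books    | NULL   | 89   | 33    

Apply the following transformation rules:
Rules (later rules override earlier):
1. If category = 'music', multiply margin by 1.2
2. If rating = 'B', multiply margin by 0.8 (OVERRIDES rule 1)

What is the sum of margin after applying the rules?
314.2

Step 1: Rule 2 takes priority for records with rating = 'B'
  - 1 records: 24 × 0.8 = 19.2
Step 2: Rule 1 applies to remaining records with category = 'music'
  - 2 records: 55 × 1.2 = 66.0
Step 3: Other records unchanged: 229
Step 4: Final sum = 19.2 + 66.0 + 229 = 314.2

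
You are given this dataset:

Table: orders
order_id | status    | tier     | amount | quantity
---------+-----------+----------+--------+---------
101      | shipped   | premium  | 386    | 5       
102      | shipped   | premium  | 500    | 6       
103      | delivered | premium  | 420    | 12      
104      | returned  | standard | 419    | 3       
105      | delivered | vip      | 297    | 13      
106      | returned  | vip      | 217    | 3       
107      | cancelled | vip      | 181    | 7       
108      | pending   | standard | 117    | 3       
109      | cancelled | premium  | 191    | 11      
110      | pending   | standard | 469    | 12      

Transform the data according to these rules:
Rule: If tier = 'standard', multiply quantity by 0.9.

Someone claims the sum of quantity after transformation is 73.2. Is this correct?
Yes, the result is correct.

Step 1: Calculate the correct sum after transformation
Step 2: Apply multiplier 0.9 to records where tier = 'standard'
Step 3: Correct result = 73.2
Step 4: Claimed result = 73.2
Step 5: 73.2 = 73.2 ✓
Conclusion: The claimed result is correct.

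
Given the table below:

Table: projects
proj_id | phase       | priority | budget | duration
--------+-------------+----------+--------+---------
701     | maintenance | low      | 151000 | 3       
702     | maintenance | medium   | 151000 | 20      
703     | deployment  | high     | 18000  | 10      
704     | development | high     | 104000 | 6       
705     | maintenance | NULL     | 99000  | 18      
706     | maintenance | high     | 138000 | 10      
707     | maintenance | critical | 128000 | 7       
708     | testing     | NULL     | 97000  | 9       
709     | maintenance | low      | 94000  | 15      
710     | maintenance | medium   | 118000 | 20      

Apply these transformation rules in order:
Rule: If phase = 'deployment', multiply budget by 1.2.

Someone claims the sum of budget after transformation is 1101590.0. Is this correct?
No, the correct result is 1101600.0.

Step 1: Calculate the correct sum after transformation
Step 2: Apply multiplier 1.2 to records where phase = 'deployment'
Step 3: Correct result = 1101600.0
Step 4: Claimed result = 1101590.0
Step 5: 1101600.0 ≠ 1101590.0
Conclusion: The claimed result is incorrect. The correct answer is 1101600.0.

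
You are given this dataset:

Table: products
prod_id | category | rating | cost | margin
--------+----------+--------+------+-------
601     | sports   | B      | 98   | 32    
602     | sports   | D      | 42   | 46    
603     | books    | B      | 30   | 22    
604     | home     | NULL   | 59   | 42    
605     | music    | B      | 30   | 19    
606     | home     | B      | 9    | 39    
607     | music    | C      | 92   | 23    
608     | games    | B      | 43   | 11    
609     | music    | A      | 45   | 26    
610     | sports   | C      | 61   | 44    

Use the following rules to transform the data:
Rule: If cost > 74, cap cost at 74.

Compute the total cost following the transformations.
467

Step 1: 2 records have cost > 74
Step 2: These records originally summed to 190
Step 3: After capping: 2 × 74 = 148
Step 4: Unaffected records sum: 319
Step 5: Final sum = 148 + 319 = 467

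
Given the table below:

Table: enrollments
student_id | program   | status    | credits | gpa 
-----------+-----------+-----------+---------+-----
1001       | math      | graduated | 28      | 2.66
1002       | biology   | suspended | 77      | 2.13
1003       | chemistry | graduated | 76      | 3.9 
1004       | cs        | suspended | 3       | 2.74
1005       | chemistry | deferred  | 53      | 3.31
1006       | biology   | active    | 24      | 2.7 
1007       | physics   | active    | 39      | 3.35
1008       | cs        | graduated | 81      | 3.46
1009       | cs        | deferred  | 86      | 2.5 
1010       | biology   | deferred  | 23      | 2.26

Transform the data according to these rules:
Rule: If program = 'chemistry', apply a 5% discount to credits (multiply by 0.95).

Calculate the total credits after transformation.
483.55

Step 1: Records with program = 'chemistry' have total credits = 129
Step 2: Apply multiplier: 129 × 0.95 = 122.55
Step 3: Other records total: 361
Step 4: Final sum = 122.55 + 361 = 483.55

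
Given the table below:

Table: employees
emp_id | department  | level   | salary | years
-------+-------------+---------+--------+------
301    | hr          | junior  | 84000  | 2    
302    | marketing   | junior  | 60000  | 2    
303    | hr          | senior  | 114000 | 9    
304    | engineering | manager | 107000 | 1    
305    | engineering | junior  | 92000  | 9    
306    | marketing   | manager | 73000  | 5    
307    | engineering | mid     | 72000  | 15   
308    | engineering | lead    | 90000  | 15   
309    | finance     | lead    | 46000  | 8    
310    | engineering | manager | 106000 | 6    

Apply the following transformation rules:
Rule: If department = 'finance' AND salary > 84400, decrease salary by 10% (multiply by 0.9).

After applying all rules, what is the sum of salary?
844000

Step 1: Find records where department = 'finance' AND salary > 84400
Step 2: 0 records match, summing to 0
Step 3: After multiplier: 0 × 0.9 = 0.0
Step 4: Unaffected records sum: 844000
Step 5: Final sum = 0.0 + 844000 = 844000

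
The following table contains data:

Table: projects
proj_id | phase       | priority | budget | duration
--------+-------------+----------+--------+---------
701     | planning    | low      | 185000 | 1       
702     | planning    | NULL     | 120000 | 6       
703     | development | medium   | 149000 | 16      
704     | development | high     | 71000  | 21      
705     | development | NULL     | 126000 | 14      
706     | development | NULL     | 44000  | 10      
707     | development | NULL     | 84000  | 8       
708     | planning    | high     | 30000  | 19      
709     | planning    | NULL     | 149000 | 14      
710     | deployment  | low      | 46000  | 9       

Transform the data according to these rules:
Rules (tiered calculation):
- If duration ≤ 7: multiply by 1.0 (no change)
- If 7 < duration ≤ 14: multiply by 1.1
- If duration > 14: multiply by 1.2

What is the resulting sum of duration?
134.7

Step 1: Tier 1 (duration ≤ 7): 2 records, sum = 7 × 1.0 = 7.0
Step 2: Tier 2 (7 < duration ≤ 14): 5 records, sum = 55 × 1.1 = 60.5
Step 3: Tier 3 (duration > 14): 3 records, sum = 56 × 1.2 = 67.2
Step 4: Final sum = 7.0 + 60.5 + 67.2 = 134.7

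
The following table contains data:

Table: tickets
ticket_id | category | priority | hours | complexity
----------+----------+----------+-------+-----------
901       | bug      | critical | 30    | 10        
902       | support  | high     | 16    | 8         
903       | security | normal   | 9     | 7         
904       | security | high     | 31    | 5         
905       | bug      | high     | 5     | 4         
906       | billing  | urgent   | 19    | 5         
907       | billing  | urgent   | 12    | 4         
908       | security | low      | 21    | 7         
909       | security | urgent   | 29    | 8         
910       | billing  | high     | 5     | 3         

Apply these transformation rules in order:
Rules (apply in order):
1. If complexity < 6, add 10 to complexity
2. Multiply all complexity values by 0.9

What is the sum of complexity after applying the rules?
99.9

Step 1: Apply Rule 1 - Add 10 to records with complexity < 6
  - 5 records affected: 21 + (5 × 10) = 71
  - Unaffected records: 40
  - Sum after Rule 1: 111
Step 2: Apply Rule 2 - Multiply all by 0.9
  - 111 × 0.9 = 99.9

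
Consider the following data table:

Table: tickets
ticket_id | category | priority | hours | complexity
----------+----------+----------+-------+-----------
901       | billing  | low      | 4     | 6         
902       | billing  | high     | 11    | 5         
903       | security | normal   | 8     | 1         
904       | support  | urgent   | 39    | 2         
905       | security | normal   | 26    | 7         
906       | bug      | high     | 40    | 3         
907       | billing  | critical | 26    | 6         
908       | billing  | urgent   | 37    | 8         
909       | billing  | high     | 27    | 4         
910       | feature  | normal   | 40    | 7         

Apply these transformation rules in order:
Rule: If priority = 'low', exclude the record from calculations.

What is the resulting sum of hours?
254

Step 1: Identify records where priority = 'low'
Step 2: The excluded records sum to 4
Step 3: Original total hours = 258
Step 4: Remaining total = 258 - 4 = 254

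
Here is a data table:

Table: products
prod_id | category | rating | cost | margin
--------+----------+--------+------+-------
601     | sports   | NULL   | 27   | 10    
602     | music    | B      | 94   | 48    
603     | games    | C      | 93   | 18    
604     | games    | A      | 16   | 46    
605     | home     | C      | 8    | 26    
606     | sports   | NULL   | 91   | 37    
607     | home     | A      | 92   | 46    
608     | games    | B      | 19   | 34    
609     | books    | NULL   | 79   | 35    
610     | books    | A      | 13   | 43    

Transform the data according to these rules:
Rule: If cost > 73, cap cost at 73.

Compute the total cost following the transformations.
448

Step 1: 5 records have cost > 73
Step 2: These records originally summed to 449
Step 3: After capping: 5 × 73 = 365
Step 4: Unaffected records sum: 83
Step 5: Final sum = 365 + 83 = 448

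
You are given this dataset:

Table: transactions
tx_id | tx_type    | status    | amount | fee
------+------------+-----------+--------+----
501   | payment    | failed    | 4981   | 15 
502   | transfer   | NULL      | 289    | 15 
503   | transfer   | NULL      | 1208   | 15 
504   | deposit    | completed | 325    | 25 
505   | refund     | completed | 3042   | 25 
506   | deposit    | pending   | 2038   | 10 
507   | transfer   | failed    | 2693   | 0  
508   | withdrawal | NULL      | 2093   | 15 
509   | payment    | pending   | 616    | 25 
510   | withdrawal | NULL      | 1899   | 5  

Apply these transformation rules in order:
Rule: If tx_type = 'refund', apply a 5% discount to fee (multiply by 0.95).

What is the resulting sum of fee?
148.75

Step 1: Records with tx_type = 'refund' have total fee = 25
Step 2: Apply multiplier: 25 × 0.95 = 23.75
Step 3: Other records total: 125
Step 4: Final sum = 23.75 + 125 = 148.75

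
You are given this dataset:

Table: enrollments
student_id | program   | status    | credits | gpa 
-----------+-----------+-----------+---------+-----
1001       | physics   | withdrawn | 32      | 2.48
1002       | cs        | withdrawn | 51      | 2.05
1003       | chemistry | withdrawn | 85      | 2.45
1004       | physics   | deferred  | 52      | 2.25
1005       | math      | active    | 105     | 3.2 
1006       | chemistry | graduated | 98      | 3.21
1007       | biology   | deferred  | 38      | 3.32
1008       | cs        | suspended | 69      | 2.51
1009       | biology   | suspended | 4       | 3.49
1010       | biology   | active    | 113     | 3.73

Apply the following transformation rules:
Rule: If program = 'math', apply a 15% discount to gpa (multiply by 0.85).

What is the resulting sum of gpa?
28.21

Step 1: Records with program = 'math' have total gpa = 3.2
Step 2: Apply multiplier: 3.2 × 0.85 = 2.72
Step 3: Other records total: 25.49
Step 4: Final sum = 2.72 + 25.49 = 28.21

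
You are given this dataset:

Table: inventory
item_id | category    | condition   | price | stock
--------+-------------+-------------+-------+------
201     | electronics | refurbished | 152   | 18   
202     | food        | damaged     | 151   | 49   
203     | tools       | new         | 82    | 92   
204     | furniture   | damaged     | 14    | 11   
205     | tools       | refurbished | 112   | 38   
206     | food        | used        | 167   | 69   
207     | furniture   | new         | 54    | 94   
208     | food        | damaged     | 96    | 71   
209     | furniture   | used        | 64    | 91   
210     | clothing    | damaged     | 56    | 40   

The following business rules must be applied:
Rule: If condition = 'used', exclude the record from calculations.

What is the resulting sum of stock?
413

Step 1: Identify records where condition = 'used'
Step 2: The excluded records sum to 160
Step 3: Original total stock = 573
Step 4: Remaining total = 573 - 160 = 413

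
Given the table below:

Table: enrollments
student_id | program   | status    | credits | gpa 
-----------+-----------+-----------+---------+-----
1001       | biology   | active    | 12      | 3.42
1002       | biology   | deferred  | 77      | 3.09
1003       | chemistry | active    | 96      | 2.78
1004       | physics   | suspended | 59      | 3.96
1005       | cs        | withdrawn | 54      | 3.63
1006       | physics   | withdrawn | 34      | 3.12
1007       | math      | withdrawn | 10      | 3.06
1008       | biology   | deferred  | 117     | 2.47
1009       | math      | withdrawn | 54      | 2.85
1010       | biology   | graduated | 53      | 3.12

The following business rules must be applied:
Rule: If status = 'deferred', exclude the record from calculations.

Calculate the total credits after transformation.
372

Step 1: Identify records where status = 'deferred'
Step 2: The excluded records sum to 194
Step 3: Original total credits = 566
Step 4: Remaining total = 566 - 194 = 372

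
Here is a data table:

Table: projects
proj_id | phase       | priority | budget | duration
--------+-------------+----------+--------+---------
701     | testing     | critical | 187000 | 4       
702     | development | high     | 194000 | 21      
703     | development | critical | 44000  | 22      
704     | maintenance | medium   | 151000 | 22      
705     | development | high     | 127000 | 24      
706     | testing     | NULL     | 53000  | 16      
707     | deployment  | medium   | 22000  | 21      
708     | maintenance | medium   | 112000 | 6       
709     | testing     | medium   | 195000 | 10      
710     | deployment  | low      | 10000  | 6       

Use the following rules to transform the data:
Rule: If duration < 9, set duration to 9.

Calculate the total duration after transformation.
163

Step 1: 3 records have duration < 9
Step 2: These records originally summed to 16
Step 3: After setting to minimum: 3 × 9 = 27
Step 4: Unaffected records sum: 136
Step 5: Final sum = 27 + 136 = 163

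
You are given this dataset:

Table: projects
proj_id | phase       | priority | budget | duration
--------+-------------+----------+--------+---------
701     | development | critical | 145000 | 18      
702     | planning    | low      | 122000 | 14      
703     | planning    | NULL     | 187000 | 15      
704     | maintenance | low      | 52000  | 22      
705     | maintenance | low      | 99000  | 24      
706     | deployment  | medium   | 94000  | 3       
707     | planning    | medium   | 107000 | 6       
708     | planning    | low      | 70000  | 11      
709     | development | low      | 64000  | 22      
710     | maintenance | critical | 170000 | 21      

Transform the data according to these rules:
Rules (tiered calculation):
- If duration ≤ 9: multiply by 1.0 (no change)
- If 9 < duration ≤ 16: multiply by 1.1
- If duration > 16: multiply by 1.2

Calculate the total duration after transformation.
181.4

Step 1: Tier 1 (duration ≤ 9): 2 records, sum = 9 × 1.0 = 9.0
Step 2: Tier 2 (9 < duration ≤ 16): 3 records, sum = 40 × 1.1 = 44.0
Step 3: Tier 3 (duration > 16): 5 records, sum = 107 × 1.2 = 128.4
Step 4: Final sum = 9.0 + 44.0 + 128.4 = 181.4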